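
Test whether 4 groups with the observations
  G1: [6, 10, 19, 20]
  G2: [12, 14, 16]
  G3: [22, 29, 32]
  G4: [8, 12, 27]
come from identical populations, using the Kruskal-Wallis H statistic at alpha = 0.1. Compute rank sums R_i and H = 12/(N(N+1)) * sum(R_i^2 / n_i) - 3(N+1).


Step 1: Combine all N = 13 observations and assign midranks.
sorted (value, group, rank): (6,G1,1), (8,G4,2), (10,G1,3), (12,G2,4.5), (12,G4,4.5), (14,G2,6), (16,G2,7), (19,G1,8), (20,G1,9), (22,G3,10), (27,G4,11), (29,G3,12), (32,G3,13)
Step 2: Sum ranks within each group.
R_1 = 21 (n_1 = 4)
R_2 = 17.5 (n_2 = 3)
R_3 = 35 (n_3 = 3)
R_4 = 17.5 (n_4 = 3)
Step 3: H = 12/(N(N+1)) * sum(R_i^2/n_i) - 3(N+1)
     = 12/(13*14) * (21^2/4 + 17.5^2/3 + 35^2/3 + 17.5^2/3) - 3*14
     = 0.065934 * 722.75 - 42
     = 5.653846.
Step 4: Ties present; correction factor C = 1 - 6/(13^3 - 13) = 0.997253. Corrected H = 5.653846 / 0.997253 = 5.669421.
Step 5: Under H0, H ~ chi^2(3); p-value = 0.128849.
Step 6: alpha = 0.1. fail to reject H0.

H = 5.6694, df = 3, p = 0.128849, fail to reject H0.


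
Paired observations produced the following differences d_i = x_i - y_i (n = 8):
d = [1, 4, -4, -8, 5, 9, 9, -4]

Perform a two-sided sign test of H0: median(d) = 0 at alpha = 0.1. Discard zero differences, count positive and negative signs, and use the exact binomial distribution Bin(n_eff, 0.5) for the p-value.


Step 1: Discard zero differences. Original n = 8; n_eff = number of nonzero differences = 8.
Nonzero differences (with sign): +1, +4, -4, -8, +5, +9, +9, -4
Step 2: Count signs: positive = 5, negative = 3.
Step 3: Under H0: P(positive) = 0.5, so the number of positives S ~ Bin(8, 0.5).
Step 4: Two-sided exact p-value = sum of Bin(8,0.5) probabilities at or below the observed probability = 0.726562.
Step 5: alpha = 0.1. fail to reject H0.

n_eff = 8, pos = 5, neg = 3, p = 0.726562, fail to reject H0.


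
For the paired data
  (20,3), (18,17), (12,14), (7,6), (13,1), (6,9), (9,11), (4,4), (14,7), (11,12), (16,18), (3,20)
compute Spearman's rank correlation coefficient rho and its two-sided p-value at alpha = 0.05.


Step 1: Rank x and y separately (midranks; no ties here).
rank(x): 20->12, 18->11, 12->7, 7->4, 13->8, 6->3, 9->5, 4->2, 14->9, 11->6, 16->10, 3->1
rank(y): 3->2, 17->10, 14->9, 6->4, 1->1, 9->6, 11->7, 4->3, 7->5, 12->8, 18->11, 20->12
Step 2: d_i = R_x(i) - R_y(i); compute d_i^2.
  (12-2)^2=100, (11-10)^2=1, (7-9)^2=4, (4-4)^2=0, (8-1)^2=49, (3-6)^2=9, (5-7)^2=4, (2-3)^2=1, (9-5)^2=16, (6-8)^2=4, (10-11)^2=1, (1-12)^2=121
sum(d^2) = 310.
Step 3: rho = 1 - 6*310 / (12*(12^2 - 1)) = 1 - 1860/1716 = -0.083916.
Step 4: Under H0, t = rho * sqrt((n-2)/(1-rho^2)) = -0.2663 ~ t(10).
Step 5: Two-sided p-value from the t-distribution with 10 df = 0.795415.
Step 6: alpha = 0.05. fail to reject H0.

rho = -0.0839, p = 0.795415, fail to reject H0 at alpha = 0.05.


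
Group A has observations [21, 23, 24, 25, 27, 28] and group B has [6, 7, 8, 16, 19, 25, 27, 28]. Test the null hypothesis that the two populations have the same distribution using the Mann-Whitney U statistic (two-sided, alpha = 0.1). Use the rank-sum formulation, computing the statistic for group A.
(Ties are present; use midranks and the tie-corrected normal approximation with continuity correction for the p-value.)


Step 1: Combine and sort all 14 observations; assign midranks.
sorted (value, group): (6,Y), (7,Y), (8,Y), (16,Y), (19,Y), (21,X), (23,X), (24,X), (25,X), (25,Y), (27,X), (27,Y), (28,X), (28,Y)
ranks: 6->1, 7->2, 8->3, 16->4, 19->5, 21->6, 23->7, 24->8, 25->9.5, 25->9.5, 27->11.5, 27->11.5, 28->13.5, 28->13.5
Step 2: Rank sum for X: R1 = 6 + 7 + 8 + 9.5 + 11.5 + 13.5 = 55.5.
Step 3: U_X = R1 - n1(n1+1)/2 = 55.5 - 6*7/2 = 55.5 - 21 = 34.5.
       U_Y = n1*n2 - U_X = 48 - 34.5 = 13.5.
Step 4: Ties are present, so use the tie-corrected normal approximation (with continuity correction) for the p-value.
Step 5: p-value = 0.195227; compare to alpha = 0.1. fail to reject H0.

U_X = 34.5, p = 0.195227, fail to reject H0 at alpha = 0.1.


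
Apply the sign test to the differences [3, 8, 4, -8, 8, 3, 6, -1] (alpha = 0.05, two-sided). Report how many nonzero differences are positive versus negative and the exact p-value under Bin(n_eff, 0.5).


Step 1: Discard zero differences. Original n = 8; n_eff = number of nonzero differences = 8.
Nonzero differences (with sign): +3, +8, +4, -8, +8, +3, +6, -1
Step 2: Count signs: positive = 6, negative = 2.
Step 3: Under H0: P(positive) = 0.5, so the number of positives S ~ Bin(8, 0.5).
Step 4: Two-sided exact p-value = sum of Bin(8,0.5) probabilities at or below the observed probability = 0.289062.
Step 5: alpha = 0.05. fail to reject H0.

n_eff = 8, pos = 6, neg = 2, p = 0.289062, fail to reject H0.


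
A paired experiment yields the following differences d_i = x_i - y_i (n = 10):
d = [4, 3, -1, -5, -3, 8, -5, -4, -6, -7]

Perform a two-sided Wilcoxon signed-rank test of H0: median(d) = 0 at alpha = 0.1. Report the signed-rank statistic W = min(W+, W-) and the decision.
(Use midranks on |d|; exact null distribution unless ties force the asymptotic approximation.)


Step 1: Drop any zero differences (none here) and take |d_i|.
|d| = [4, 3, 1, 5, 3, 8, 5, 4, 6, 7]
Step 2: Midrank |d_i| (ties get averaged ranks).
ranks: |4|->4.5, |3|->2.5, |1|->1, |5|->6.5, |3|->2.5, |8|->10, |5|->6.5, |4|->4.5, |6|->8, |7|->9
Step 3: Attach original signs; sum ranks with positive sign and with negative sign.
W+ = 4.5 + 2.5 + 10 = 17
W- = 1 + 6.5 + 2.5 + 6.5 + 4.5 + 8 + 9 = 38
(Check: W+ + W- = 55 should equal n(n+1)/2 = 55.)
Step 4: Test statistic W = min(W+, W-) = 17.
Step 5: Ties in |d|, so use the tie-corrected normal approximation.
        E[W] = n(n+1)/4 = 10*11/4 = 27.5.
        Tie groups: |d|=3 (t=2), |d|=4 (t=2), |d|=5 (t=2); sum(t^3 - t) = 18.
        Var[W] = n(n+1)(2n+1)/24 - sum(t^3-t)/48 = 2310/24 - 18/48 = 95.875.
        z = (W - E[W]) / sqrt(Var[W]) = (17 - 27.5) / 9.7916 = -1.0724.
        Two-sided p = 2*Phi(z) = 0.283563.
Step 6: alpha = 0.1. fail to reject H0.

W+ = 17, W- = 38, W = min = 17, p = 0.283563, fail to reject H0.


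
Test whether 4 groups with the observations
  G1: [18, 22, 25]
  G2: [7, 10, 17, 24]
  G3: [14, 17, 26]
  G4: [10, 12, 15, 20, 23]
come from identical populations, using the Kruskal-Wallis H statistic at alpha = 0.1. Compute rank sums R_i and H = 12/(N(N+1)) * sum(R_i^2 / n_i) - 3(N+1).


Step 1: Combine all N = 15 observations and assign midranks.
sorted (value, group, rank): (7,G2,1), (10,G2,2.5), (10,G4,2.5), (12,G4,4), (14,G3,5), (15,G4,6), (17,G2,7.5), (17,G3,7.5), (18,G1,9), (20,G4,10), (22,G1,11), (23,G4,12), (24,G2,13), (25,G1,14), (26,G3,15)
Step 2: Sum ranks within each group.
R_1 = 34 (n_1 = 3)
R_2 = 24 (n_2 = 4)
R_3 = 27.5 (n_3 = 3)
R_4 = 34.5 (n_4 = 5)
Step 3: H = 12/(N(N+1)) * sum(R_i^2/n_i) - 3(N+1)
     = 12/(15*16) * (34^2/3 + 24^2/4 + 27.5^2/3 + 34.5^2/5) - 3*16
     = 0.050000 * 1019.47 - 48
     = 2.973333.
Step 4: Ties present; correction factor C = 1 - 12/(15^3 - 15) = 0.996429. Corrected H = 2.973333 / 0.996429 = 2.983990.
Step 5: Under H0, H ~ chi^2(3); p-value = 0.394100.
Step 6: alpha = 0.1. fail to reject H0.

H = 2.9840, df = 3, p = 0.394100, fail to reject H0.


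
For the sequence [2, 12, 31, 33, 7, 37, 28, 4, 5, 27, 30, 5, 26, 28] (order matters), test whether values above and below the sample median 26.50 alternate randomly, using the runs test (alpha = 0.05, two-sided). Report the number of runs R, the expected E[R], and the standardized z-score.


Step 1: Compute median = 26.50; label A = above, B = below.
Labels in order: BBAABAABBAABBA  (n_A = 7, n_B = 7)
Step 2: Count runs R = 8.
Step 3: Under H0 (random ordering), E[R] = 2*n_A*n_B/(n_A+n_B) + 1 = 2*7*7/14 + 1 = 8.0000.
        Var[R] = 2*n_A*n_B*(2*n_A*n_B - n_A - n_B) / ((n_A+n_B)^2 * (n_A+n_B-1)) = 8232/2548 = 3.2308.
        SD[R] = 1.7974.
Step 4: R = E[R], so z = 0 with no continuity correction.
Step 5: Two-sided p-value via normal approximation = 2*(1 - Phi(|z|)) = 1.000000.
Step 6: alpha = 0.05. fail to reject H0.

R = 8, z = 0.0000, p = 1.000000, fail to reject H0.


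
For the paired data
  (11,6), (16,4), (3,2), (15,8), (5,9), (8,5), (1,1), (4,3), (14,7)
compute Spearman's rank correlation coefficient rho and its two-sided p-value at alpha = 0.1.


Step 1: Rank x and y separately (midranks; no ties here).
rank(x): 11->6, 16->9, 3->2, 15->8, 5->4, 8->5, 1->1, 4->3, 14->7
rank(y): 6->6, 4->4, 2->2, 8->8, 9->9, 5->5, 1->1, 3->3, 7->7
Step 2: d_i = R_x(i) - R_y(i); compute d_i^2.
  (6-6)^2=0, (9-4)^2=25, (2-2)^2=0, (8-8)^2=0, (4-9)^2=25, (5-5)^2=0, (1-1)^2=0, (3-3)^2=0, (7-7)^2=0
sum(d^2) = 50.
Step 3: rho = 1 - 6*50 / (9*(9^2 - 1)) = 1 - 300/720 = 0.583333.
Step 4: Under H0, t = rho * sqrt((n-2)/(1-rho^2)) = 1.9001 ~ t(7).
Step 5: Two-sided p-value from the t-distribution with 7 df = 0.099186.
Step 6: alpha = 0.1. reject H0.

rho = 0.5833, p = 0.099186, reject H0 at alpha = 0.1.


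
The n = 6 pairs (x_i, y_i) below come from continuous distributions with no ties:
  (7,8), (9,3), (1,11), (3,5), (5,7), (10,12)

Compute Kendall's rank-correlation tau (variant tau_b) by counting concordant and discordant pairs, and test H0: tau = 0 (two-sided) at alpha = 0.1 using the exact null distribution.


Step 1: Enumerate the 15 unordered pairs (i,j) with i<j and classify each by sign(x_j-x_i) * sign(y_j-y_i).
  (1,2):dx=+2,dy=-5->D; (1,3):dx=-6,dy=+3->D; (1,4):dx=-4,dy=-3->C; (1,5):dx=-2,dy=-1->C
  (1,6):dx=+3,dy=+4->C; (2,3):dx=-8,dy=+8->D; (2,4):dx=-6,dy=+2->D; (2,5):dx=-4,dy=+4->D
  (2,6):dx=+1,dy=+9->C; (3,4):dx=+2,dy=-6->D; (3,5):dx=+4,dy=-4->D; (3,6):dx=+9,dy=+1->C
  (4,5):dx=+2,dy=+2->C; (4,6):dx=+7,dy=+7->C; (5,6):dx=+5,dy=+5->C
Step 2: C = 8, D = 7, total pairs = 15.
Step 3: tau = (C - D)/(n(n-1)/2) = (8 - 7)/15 = 0.066667.
Step 4: Exact two-sided p-value (enumerate n! = 720 permutations of y under H0): p = 1.000000.
Step 5: alpha = 0.1. fail to reject H0.

tau_b = 0.0667 (C=8, D=7), p = 1.000000, fail to reject H0.


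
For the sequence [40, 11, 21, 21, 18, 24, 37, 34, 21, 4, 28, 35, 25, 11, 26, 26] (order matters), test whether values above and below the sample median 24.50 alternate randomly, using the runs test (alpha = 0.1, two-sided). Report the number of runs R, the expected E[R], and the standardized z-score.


Step 1: Compute median = 24.50; label A = above, B = below.
Labels in order: ABBBBBAABBAAABAA  (n_A = 8, n_B = 8)
Step 2: Count runs R = 7.
Step 3: Under H0 (random ordering), E[R] = 2*n_A*n_B/(n_A+n_B) + 1 = 2*8*8/16 + 1 = 9.0000.
        Var[R] = 2*n_A*n_B*(2*n_A*n_B - n_A - n_B) / ((n_A+n_B)^2 * (n_A+n_B-1)) = 14336/3840 = 3.7333.
        SD[R] = 1.9322.
Step 4: Continuity-corrected z = (R + 0.5 - E[R]) / SD[R] = (7 + 0.5 - 9.0000) / 1.9322 = -0.7763.
Step 5: Two-sided p-value via normal approximation = 2*(1 - Phi(|z|)) = 0.437558.
Step 6: alpha = 0.1. fail to reject H0.

R = 7, z = -0.7763, p = 0.437558, fail to reject H0.


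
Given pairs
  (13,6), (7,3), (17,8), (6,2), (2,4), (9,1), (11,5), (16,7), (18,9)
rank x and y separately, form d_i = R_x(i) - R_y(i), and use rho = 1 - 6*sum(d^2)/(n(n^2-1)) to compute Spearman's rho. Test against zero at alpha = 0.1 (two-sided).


Step 1: Rank x and y separately (midranks; no ties here).
rank(x): 13->6, 7->3, 17->8, 6->2, 2->1, 9->4, 11->5, 16->7, 18->9
rank(y): 6->6, 3->3, 8->8, 2->2, 4->4, 1->1, 5->5, 7->7, 9->9
Step 2: d_i = R_x(i) - R_y(i); compute d_i^2.
  (6-6)^2=0, (3-3)^2=0, (8-8)^2=0, (2-2)^2=0, (1-4)^2=9, (4-1)^2=9, (5-5)^2=0, (7-7)^2=0, (9-9)^2=0
sum(d^2) = 18.
Step 3: rho = 1 - 6*18 / (9*(9^2 - 1)) = 1 - 108/720 = 0.850000.
Step 4: Under H0, t = rho * sqrt((n-2)/(1-rho^2)) = 4.2691 ~ t(7).
Step 5: Two-sided p-value from the t-distribution with 7 df = 0.003705.
Step 6: alpha = 0.1. reject H0.

rho = 0.8500, p = 0.003705, reject H0 at alpha = 0.1.


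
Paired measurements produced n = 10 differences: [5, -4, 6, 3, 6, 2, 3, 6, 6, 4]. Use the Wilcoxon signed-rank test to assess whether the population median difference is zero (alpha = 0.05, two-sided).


Step 1: Drop any zero differences (none here) and take |d_i|.
|d| = [5, 4, 6, 3, 6, 2, 3, 6, 6, 4]
Step 2: Midrank |d_i| (ties get averaged ranks).
ranks: |5|->6, |4|->4.5, |6|->8.5, |3|->2.5, |6|->8.5, |2|->1, |3|->2.5, |6|->8.5, |6|->8.5, |4|->4.5
Step 3: Attach original signs; sum ranks with positive sign and with negative sign.
W+ = 6 + 8.5 + 2.5 + 8.5 + 1 + 2.5 + 8.5 + 8.5 + 4.5 = 50.5
W- = 4.5 = 4.5
(Check: W+ + W- = 55 should equal n(n+1)/2 = 55.)
Step 4: Test statistic W = min(W+, W-) = 4.5.
Step 5: Ties in |d|, so use the tie-corrected normal approximation.
        E[W] = n(n+1)/4 = 10*11/4 = 27.5.
        Tie groups: |d|=3 (t=2), |d|=4 (t=2), |d|=6 (t=4); sum(t^3 - t) = 72.
        Var[W] = n(n+1)(2n+1)/24 - sum(t^3-t)/48 = 2310/24 - 72/48 = 94.75.
        z = (W - E[W]) / sqrt(Var[W]) = (4.5 - 27.5) / 9.7340 = -2.3629.
        Two-sided p = 2*Phi(z) = 0.018134.
Step 6: alpha = 0.05. reject H0.

W+ = 50.5, W- = 4.5, W = min = 4.5, p = 0.018134, reject H0.


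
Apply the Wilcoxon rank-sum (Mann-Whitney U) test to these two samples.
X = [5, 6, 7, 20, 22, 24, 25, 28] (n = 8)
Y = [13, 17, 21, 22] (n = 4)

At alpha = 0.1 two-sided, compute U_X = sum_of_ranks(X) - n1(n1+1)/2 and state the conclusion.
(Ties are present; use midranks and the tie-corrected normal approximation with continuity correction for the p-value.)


Step 1: Combine and sort all 12 observations; assign midranks.
sorted (value, group): (5,X), (6,X), (7,X), (13,Y), (17,Y), (20,X), (21,Y), (22,X), (22,Y), (24,X), (25,X), (28,X)
ranks: 5->1, 6->2, 7->3, 13->4, 17->5, 20->6, 21->7, 22->8.5, 22->8.5, 24->10, 25->11, 28->12
Step 2: Rank sum for X: R1 = 1 + 2 + 3 + 6 + 8.5 + 10 + 11 + 12 = 53.5.
Step 3: U_X = R1 - n1(n1+1)/2 = 53.5 - 8*9/2 = 53.5 - 36 = 17.5.
       U_Y = n1*n2 - U_X = 32 - 17.5 = 14.5.
Step 4: Ties are present, so use the tie-corrected normal approximation (with continuity correction) for the p-value.
Step 5: p-value = 0.864901; compare to alpha = 0.1. fail to reject H0.

U_X = 17.5, p = 0.864901, fail to reject H0 at alpha = 0.1.


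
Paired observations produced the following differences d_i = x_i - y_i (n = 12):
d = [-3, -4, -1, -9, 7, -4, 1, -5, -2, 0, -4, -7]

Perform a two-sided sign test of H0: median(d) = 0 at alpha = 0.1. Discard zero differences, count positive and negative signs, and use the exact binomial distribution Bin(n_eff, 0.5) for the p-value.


Step 1: Discard zero differences. Original n = 12; n_eff = number of nonzero differences = 11.
Nonzero differences (with sign): -3, -4, -1, -9, +7, -4, +1, -5, -2, -4, -7
Step 2: Count signs: positive = 2, negative = 9.
Step 3: Under H0: P(positive) = 0.5, so the number of positives S ~ Bin(11, 0.5).
Step 4: Two-sided exact p-value = sum of Bin(11,0.5) probabilities at or below the observed probability = 0.065430.
Step 5: alpha = 0.1. reject H0.

n_eff = 11, pos = 2, neg = 9, p = 0.065430, reject H0.


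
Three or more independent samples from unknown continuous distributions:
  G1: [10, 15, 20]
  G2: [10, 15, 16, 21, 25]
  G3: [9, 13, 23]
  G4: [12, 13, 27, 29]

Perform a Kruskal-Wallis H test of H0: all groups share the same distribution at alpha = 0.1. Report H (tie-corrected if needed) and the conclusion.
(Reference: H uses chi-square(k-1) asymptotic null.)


Step 1: Combine all N = 15 observations and assign midranks.
sorted (value, group, rank): (9,G3,1), (10,G1,2.5), (10,G2,2.5), (12,G4,4), (13,G3,5.5), (13,G4,5.5), (15,G1,7.5), (15,G2,7.5), (16,G2,9), (20,G1,10), (21,G2,11), (23,G3,12), (25,G2,13), (27,G4,14), (29,G4,15)
Step 2: Sum ranks within each group.
R_1 = 20 (n_1 = 3)
R_2 = 43 (n_2 = 5)
R_3 = 18.5 (n_3 = 3)
R_4 = 38.5 (n_4 = 4)
Step 3: H = 12/(N(N+1)) * sum(R_i^2/n_i) - 3(N+1)
     = 12/(15*16) * (20^2/3 + 43^2/5 + 18.5^2/3 + 38.5^2/4) - 3*16
     = 0.050000 * 987.779 - 48
     = 1.388958.
Step 4: Ties present; correction factor C = 1 - 18/(15^3 - 15) = 0.994643. Corrected H = 1.388958 / 0.994643 = 1.396439.
Step 5: Under H0, H ~ chi^2(3); p-value = 0.706370.
Step 6: alpha = 0.1. fail to reject H0.

H = 1.3964, df = 3, p = 0.706370, fail to reject H0.


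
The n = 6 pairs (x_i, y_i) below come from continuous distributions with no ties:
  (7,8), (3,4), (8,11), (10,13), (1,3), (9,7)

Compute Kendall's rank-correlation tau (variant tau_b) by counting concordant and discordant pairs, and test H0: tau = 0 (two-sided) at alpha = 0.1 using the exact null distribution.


Step 1: Enumerate the 15 unordered pairs (i,j) with i<j and classify each by sign(x_j-x_i) * sign(y_j-y_i).
  (1,2):dx=-4,dy=-4->C; (1,3):dx=+1,dy=+3->C; (1,4):dx=+3,dy=+5->C; (1,5):dx=-6,dy=-5->C
  (1,6):dx=+2,dy=-1->D; (2,3):dx=+5,dy=+7->C; (2,4):dx=+7,dy=+9->C; (2,5):dx=-2,dy=-1->C
  (2,6):dx=+6,dy=+3->C; (3,4):dx=+2,dy=+2->C; (3,5):dx=-7,dy=-8->C; (3,6):dx=+1,dy=-4->D
  (4,5):dx=-9,dy=-10->C; (4,6):dx=-1,dy=-6->C; (5,6):dx=+8,dy=+4->C
Step 2: C = 13, D = 2, total pairs = 15.
Step 3: tau = (C - D)/(n(n-1)/2) = (13 - 2)/15 = 0.733333.
Step 4: Exact two-sided p-value (enumerate n! = 720 permutations of y under H0): p = 0.055556.
Step 5: alpha = 0.1. reject H0.

tau_b = 0.7333 (C=13, D=2), p = 0.055556, reject H0.


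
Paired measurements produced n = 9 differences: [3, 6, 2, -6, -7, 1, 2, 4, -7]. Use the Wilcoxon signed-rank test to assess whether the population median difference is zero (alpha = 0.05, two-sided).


Step 1: Drop any zero differences (none here) and take |d_i|.
|d| = [3, 6, 2, 6, 7, 1, 2, 4, 7]
Step 2: Midrank |d_i| (ties get averaged ranks).
ranks: |3|->4, |6|->6.5, |2|->2.5, |6|->6.5, |7|->8.5, |1|->1, |2|->2.5, |4|->5, |7|->8.5
Step 3: Attach original signs; sum ranks with positive sign and with negative sign.
W+ = 4 + 6.5 + 2.5 + 1 + 2.5 + 5 = 21.5
W- = 6.5 + 8.5 + 8.5 = 23.5
(Check: W+ + W- = 45 should equal n(n+1)/2 = 45.)
Step 4: Test statistic W = min(W+, W-) = 21.5.
Step 5: Ties in |d|, so use the tie-corrected normal approximation.
        E[W] = n(n+1)/4 = 9*10/4 = 22.5.
        Tie groups: |d|=2 (t=2), |d|=6 (t=2), |d|=7 (t=2); sum(t^3 - t) = 18.
        Var[W] = n(n+1)(2n+1)/24 - sum(t^3-t)/48 = 1710/24 - 18/48 = 70.875.
        z = (W - E[W]) / sqrt(Var[W]) = (21.5 - 22.5) / 8.4187 = -0.1188.
        Two-sided p = 2*Phi(z) = 0.905447.
Step 6: alpha = 0.05. fail to reject H0.

W+ = 21.5, W- = 23.5, W = min = 21.5, p = 0.905447, fail to reject H0.


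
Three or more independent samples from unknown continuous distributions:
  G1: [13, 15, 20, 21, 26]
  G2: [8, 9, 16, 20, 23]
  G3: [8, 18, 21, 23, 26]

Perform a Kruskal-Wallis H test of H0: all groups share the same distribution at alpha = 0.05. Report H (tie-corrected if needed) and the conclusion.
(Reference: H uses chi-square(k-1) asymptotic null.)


Step 1: Combine all N = 15 observations and assign midranks.
sorted (value, group, rank): (8,G2,1.5), (8,G3,1.5), (9,G2,3), (13,G1,4), (15,G1,5), (16,G2,6), (18,G3,7), (20,G1,8.5), (20,G2,8.5), (21,G1,10.5), (21,G3,10.5), (23,G2,12.5), (23,G3,12.5), (26,G1,14.5), (26,G3,14.5)
Step 2: Sum ranks within each group.
R_1 = 42.5 (n_1 = 5)
R_2 = 31.5 (n_2 = 5)
R_3 = 46 (n_3 = 5)
Step 3: H = 12/(N(N+1)) * sum(R_i^2/n_i) - 3(N+1)
     = 12/(15*16) * (42.5^2/5 + 31.5^2/5 + 46^2/5) - 3*16
     = 0.050000 * 982.9 - 48
     = 1.145000.
Step 4: Ties present; correction factor C = 1 - 30/(15^3 - 15) = 0.991071. Corrected H = 1.145000 / 0.991071 = 1.155315.
Step 5: Under H0, H ~ chi^2(2); p-value = 0.561211.
Step 6: alpha = 0.05. fail to reject H0.

H = 1.1553, df = 2, p = 0.561211, fail to reject H0.


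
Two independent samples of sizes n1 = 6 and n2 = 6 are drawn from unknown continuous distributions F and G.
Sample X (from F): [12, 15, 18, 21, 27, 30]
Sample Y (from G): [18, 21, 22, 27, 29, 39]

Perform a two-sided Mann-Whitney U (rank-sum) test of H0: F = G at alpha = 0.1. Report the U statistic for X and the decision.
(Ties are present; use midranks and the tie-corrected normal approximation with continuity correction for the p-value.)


Step 1: Combine and sort all 12 observations; assign midranks.
sorted (value, group): (12,X), (15,X), (18,X), (18,Y), (21,X), (21,Y), (22,Y), (27,X), (27,Y), (29,Y), (30,X), (39,Y)
ranks: 12->1, 15->2, 18->3.5, 18->3.5, 21->5.5, 21->5.5, 22->7, 27->8.5, 27->8.5, 29->10, 30->11, 39->12
Step 2: Rank sum for X: R1 = 1 + 2 + 3.5 + 5.5 + 8.5 + 11 = 31.5.
Step 3: U_X = R1 - n1(n1+1)/2 = 31.5 - 6*7/2 = 31.5 - 21 = 10.5.
       U_Y = n1*n2 - U_X = 36 - 10.5 = 25.5.
Step 4: Ties are present, so use the tie-corrected normal approximation (with continuity correction) for the p-value.
Step 5: p-value = 0.259818; compare to alpha = 0.1. fail to reject H0.

U_X = 10.5, p = 0.259818, fail to reject H0 at alpha = 0.1.


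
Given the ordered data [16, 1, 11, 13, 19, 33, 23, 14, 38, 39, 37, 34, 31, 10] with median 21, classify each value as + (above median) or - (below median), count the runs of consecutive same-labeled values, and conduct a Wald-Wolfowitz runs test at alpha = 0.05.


Step 1: Compute median = 21; label A = above, B = below.
Labels in order: BBBBBAABAAAAAB  (n_A = 7, n_B = 7)
Step 2: Count runs R = 5.
Step 3: Under H0 (random ordering), E[R] = 2*n_A*n_B/(n_A+n_B) + 1 = 2*7*7/14 + 1 = 8.0000.
        Var[R] = 2*n_A*n_B*(2*n_A*n_B - n_A - n_B) / ((n_A+n_B)^2 * (n_A+n_B-1)) = 8232/2548 = 3.2308.
        SD[R] = 1.7974.
Step 4: Continuity-corrected z = (R + 0.5 - E[R]) / SD[R] = (5 + 0.5 - 8.0000) / 1.7974 = -1.3909.
Step 5: Two-sided p-value via normal approximation = 2*(1 - Phi(|z|)) = 0.164264.
Step 6: alpha = 0.05. fail to reject H0.

R = 5, z = -1.3909, p = 0.164264, fail to reject H0.


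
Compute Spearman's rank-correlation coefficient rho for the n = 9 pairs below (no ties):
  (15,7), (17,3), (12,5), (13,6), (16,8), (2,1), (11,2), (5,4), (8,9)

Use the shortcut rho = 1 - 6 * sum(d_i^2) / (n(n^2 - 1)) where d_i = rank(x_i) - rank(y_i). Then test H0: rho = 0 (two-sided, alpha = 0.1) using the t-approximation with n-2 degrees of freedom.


Step 1: Rank x and y separately (midranks; no ties here).
rank(x): 15->7, 17->9, 12->5, 13->6, 16->8, 2->1, 11->4, 5->2, 8->3
rank(y): 7->7, 3->3, 5->5, 6->6, 8->8, 1->1, 2->2, 4->4, 9->9
Step 2: d_i = R_x(i) - R_y(i); compute d_i^2.
  (7-7)^2=0, (9-3)^2=36, (5-5)^2=0, (6-6)^2=0, (8-8)^2=0, (1-1)^2=0, (4-2)^2=4, (2-4)^2=4, (3-9)^2=36
sum(d^2) = 80.
Step 3: rho = 1 - 6*80 / (9*(9^2 - 1)) = 1 - 480/720 = 0.333333.
Step 4: Under H0, t = rho * sqrt((n-2)/(1-rho^2)) = 0.9354 ~ t(7).
Step 5: Two-sided p-value from the t-distribution with 7 df = 0.380713.
Step 6: alpha = 0.1. fail to reject H0.

rho = 0.3333, p = 0.380713, fail to reject H0 at alpha = 0.1.


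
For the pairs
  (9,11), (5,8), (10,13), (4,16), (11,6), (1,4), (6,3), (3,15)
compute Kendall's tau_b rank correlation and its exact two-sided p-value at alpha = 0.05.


Step 1: Enumerate the 28 unordered pairs (i,j) with i<j and classify each by sign(x_j-x_i) * sign(y_j-y_i).
  (1,2):dx=-4,dy=-3->C; (1,3):dx=+1,dy=+2->C; (1,4):dx=-5,dy=+5->D; (1,5):dx=+2,dy=-5->D
  (1,6):dx=-8,dy=-7->C; (1,7):dx=-3,dy=-8->C; (1,8):dx=-6,dy=+4->D; (2,3):dx=+5,dy=+5->C
  (2,4):dx=-1,dy=+8->D; (2,5):dx=+6,dy=-2->D; (2,6):dx=-4,dy=-4->C; (2,7):dx=+1,dy=-5->D
  (2,8):dx=-2,dy=+7->D; (3,4):dx=-6,dy=+3->D; (3,5):dx=+1,dy=-7->D; (3,6):dx=-9,dy=-9->C
  (3,7):dx=-4,dy=-10->C; (3,8):dx=-7,dy=+2->D; (4,5):dx=+7,dy=-10->D; (4,6):dx=-3,dy=-12->C
  (4,7):dx=+2,dy=-13->D; (4,8):dx=-1,dy=-1->C; (5,6):dx=-10,dy=-2->C; (5,7):dx=-5,dy=-3->C
  (5,8):dx=-8,dy=+9->D; (6,7):dx=+5,dy=-1->D; (6,8):dx=+2,dy=+11->C; (7,8):dx=-3,dy=+12->D
Step 2: C = 13, D = 15, total pairs = 28.
Step 3: tau = (C - D)/(n(n-1)/2) = (13 - 15)/28 = -0.071429.
Step 4: Exact two-sided p-value (enumerate n! = 40320 permutations of y under H0): p = 0.904861.
Step 5: alpha = 0.05. fail to reject H0.

tau_b = -0.0714 (C=13, D=15), p = 0.904861, fail to reject H0.


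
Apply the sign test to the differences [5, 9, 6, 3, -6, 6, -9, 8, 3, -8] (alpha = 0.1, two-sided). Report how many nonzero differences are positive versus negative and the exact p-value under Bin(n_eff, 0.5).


Step 1: Discard zero differences. Original n = 10; n_eff = number of nonzero differences = 10.
Nonzero differences (with sign): +5, +9, +6, +3, -6, +6, -9, +8, +3, -8
Step 2: Count signs: positive = 7, negative = 3.
Step 3: Under H0: P(positive) = 0.5, so the number of positives S ~ Bin(10, 0.5).
Step 4: Two-sided exact p-value = sum of Bin(10,0.5) probabilities at or below the observed probability = 0.343750.
Step 5: alpha = 0.1. fail to reject H0.

n_eff = 10, pos = 7, neg = 3, p = 0.343750, fail to reject H0.


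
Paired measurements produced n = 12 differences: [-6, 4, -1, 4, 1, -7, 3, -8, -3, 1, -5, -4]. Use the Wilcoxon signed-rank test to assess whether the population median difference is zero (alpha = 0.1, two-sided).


Step 1: Drop any zero differences (none here) and take |d_i|.
|d| = [6, 4, 1, 4, 1, 7, 3, 8, 3, 1, 5, 4]
Step 2: Midrank |d_i| (ties get averaged ranks).
ranks: |6|->10, |4|->7, |1|->2, |4|->7, |1|->2, |7|->11, |3|->4.5, |8|->12, |3|->4.5, |1|->2, |5|->9, |4|->7
Step 3: Attach original signs; sum ranks with positive sign and with negative sign.
W+ = 7 + 7 + 2 + 4.5 + 2 = 22.5
W- = 10 + 2 + 11 + 12 + 4.5 + 9 + 7 = 55.5
(Check: W+ + W- = 78 should equal n(n+1)/2 = 78.)
Step 4: Test statistic W = min(W+, W-) = 22.5.
Step 5: Ties in |d|, so use the tie-corrected normal approximation.
        E[W] = n(n+1)/4 = 12*13/4 = 39.
        Tie groups: |d|=1 (t=3), |d|=3 (t=2), |d|=4 (t=3); sum(t^3 - t) = 54.
        Var[W] = n(n+1)(2n+1)/24 - sum(t^3-t)/48 = 3900/24 - 54/48 = 161.375.
        z = (W - E[W]) / sqrt(Var[W]) = (22.5 - 39) / 12.7033 = -1.2989.
        Two-sided p = 2*Phi(z) = 0.193988.
Step 6: alpha = 0.1. fail to reject H0.

W+ = 22.5, W- = 55.5, W = min = 22.5, p = 0.193988, fail to reject H0.


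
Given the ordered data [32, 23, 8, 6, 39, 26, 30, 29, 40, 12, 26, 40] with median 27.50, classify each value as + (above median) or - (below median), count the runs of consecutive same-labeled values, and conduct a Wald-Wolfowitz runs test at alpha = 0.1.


Step 1: Compute median = 27.50; label A = above, B = below.
Labels in order: ABBBABAAABBA  (n_A = 6, n_B = 6)
Step 2: Count runs R = 7.
Step 3: Under H0 (random ordering), E[R] = 2*n_A*n_B/(n_A+n_B) + 1 = 2*6*6/12 + 1 = 7.0000.
        Var[R] = 2*n_A*n_B*(2*n_A*n_B - n_A - n_B) / ((n_A+n_B)^2 * (n_A+n_B-1)) = 4320/1584 = 2.7273.
        SD[R] = 1.6514.
Step 4: R = E[R], so z = 0 with no continuity correction.
Step 5: Two-sided p-value via normal approximation = 2*(1 - Phi(|z|)) = 1.000000.
Step 6: alpha = 0.1. fail to reject H0.

R = 7, z = 0.0000, p = 1.000000, fail to reject H0.


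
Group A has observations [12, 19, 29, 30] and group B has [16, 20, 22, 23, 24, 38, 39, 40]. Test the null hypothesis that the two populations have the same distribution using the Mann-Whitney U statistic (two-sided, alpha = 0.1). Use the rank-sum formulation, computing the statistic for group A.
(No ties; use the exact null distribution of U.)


Step 1: Combine and sort all 12 observations; assign midranks.
sorted (value, group): (12,X), (16,Y), (19,X), (20,Y), (22,Y), (23,Y), (24,Y), (29,X), (30,X), (38,Y), (39,Y), (40,Y)
ranks: 12->1, 16->2, 19->3, 20->4, 22->5, 23->6, 24->7, 29->8, 30->9, 38->10, 39->11, 40->12
Step 2: Rank sum for X: R1 = 1 + 3 + 8 + 9 = 21.
Step 3: U_X = R1 - n1(n1+1)/2 = 21 - 4*5/2 = 21 - 10 = 11.
       U_Y = n1*n2 - U_X = 32 - 11 = 21.
Step 4: No ties, so the exact null distribution of U (based on enumerating the C(12,4) = 495 equally likely rank assignments) gives the two-sided p-value.
Step 5: p-value = 0.460606; compare to alpha = 0.1. fail to reject H0.

U_X = 11, p = 0.460606, fail to reject H0 at alpha = 0.1.


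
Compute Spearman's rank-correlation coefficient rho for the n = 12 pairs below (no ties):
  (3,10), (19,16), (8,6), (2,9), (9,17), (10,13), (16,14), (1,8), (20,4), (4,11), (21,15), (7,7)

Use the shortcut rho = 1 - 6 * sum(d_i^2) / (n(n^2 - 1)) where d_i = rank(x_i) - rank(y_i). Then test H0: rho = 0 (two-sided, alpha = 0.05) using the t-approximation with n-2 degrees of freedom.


Step 1: Rank x and y separately (midranks; no ties here).
rank(x): 3->3, 19->10, 8->6, 2->2, 9->7, 10->8, 16->9, 1->1, 20->11, 4->4, 21->12, 7->5
rank(y): 10->6, 16->11, 6->2, 9->5, 17->12, 13->8, 14->9, 8->4, 4->1, 11->7, 15->10, 7->3
Step 2: d_i = R_x(i) - R_y(i); compute d_i^2.
  (3-6)^2=9, (10-11)^2=1, (6-2)^2=16, (2-5)^2=9, (7-12)^2=25, (8-8)^2=0, (9-9)^2=0, (1-4)^2=9, (11-1)^2=100, (4-7)^2=9, (12-10)^2=4, (5-3)^2=4
sum(d^2) = 186.
Step 3: rho = 1 - 6*186 / (12*(12^2 - 1)) = 1 - 1116/1716 = 0.349650.
Step 4: Under H0, t = rho * sqrt((n-2)/(1-rho^2)) = 1.1802 ~ t(10).
Step 5: Two-sided p-value from the t-distribution with 10 df = 0.265239.
Step 6: alpha = 0.05. fail to reject H0.

rho = 0.3497, p = 0.265239, fail to reject H0 at alpha = 0.05.


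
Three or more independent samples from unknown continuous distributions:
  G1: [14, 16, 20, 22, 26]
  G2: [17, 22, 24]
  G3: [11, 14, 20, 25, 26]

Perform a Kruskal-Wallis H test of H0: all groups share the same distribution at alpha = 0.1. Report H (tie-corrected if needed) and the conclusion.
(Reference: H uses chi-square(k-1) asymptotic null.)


Step 1: Combine all N = 13 observations and assign midranks.
sorted (value, group, rank): (11,G3,1), (14,G1,2.5), (14,G3,2.5), (16,G1,4), (17,G2,5), (20,G1,6.5), (20,G3,6.5), (22,G1,8.5), (22,G2,8.5), (24,G2,10), (25,G3,11), (26,G1,12.5), (26,G3,12.5)
Step 2: Sum ranks within each group.
R_1 = 34 (n_1 = 5)
R_2 = 23.5 (n_2 = 3)
R_3 = 33.5 (n_3 = 5)
Step 3: H = 12/(N(N+1)) * sum(R_i^2/n_i) - 3(N+1)
     = 12/(13*14) * (34^2/5 + 23.5^2/3 + 33.5^2/5) - 3*14
     = 0.065934 * 639.733 - 42
     = 0.180220.
Step 4: Ties present; correction factor C = 1 - 24/(13^3 - 13) = 0.989011. Corrected H = 0.180220 / 0.989011 = 0.182222.
Step 5: Under H0, H ~ chi^2(2); p-value = 0.912916.
Step 6: alpha = 0.1. fail to reject H0.

H = 0.1822, df = 2, p = 0.912916, fail to reject H0.


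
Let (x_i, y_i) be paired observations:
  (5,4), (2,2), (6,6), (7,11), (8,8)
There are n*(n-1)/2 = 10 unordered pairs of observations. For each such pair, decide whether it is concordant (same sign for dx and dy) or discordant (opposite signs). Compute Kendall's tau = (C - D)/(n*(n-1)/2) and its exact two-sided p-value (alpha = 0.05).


Step 1: Enumerate the 10 unordered pairs (i,j) with i<j and classify each by sign(x_j-x_i) * sign(y_j-y_i).
  (1,2):dx=-3,dy=-2->C; (1,3):dx=+1,dy=+2->C; (1,4):dx=+2,dy=+7->C; (1,5):dx=+3,dy=+4->C
  (2,3):dx=+4,dy=+4->C; (2,4):dx=+5,dy=+9->C; (2,5):dx=+6,dy=+6->C; (3,4):dx=+1,dy=+5->C
  (3,5):dx=+2,dy=+2->C; (4,5):dx=+1,dy=-3->D
Step 2: C = 9, D = 1, total pairs = 10.
Step 3: tau = (C - D)/(n(n-1)/2) = (9 - 1)/10 = 0.800000.
Step 4: Exact two-sided p-value (enumerate n! = 120 permutations of y under H0): p = 0.083333.
Step 5: alpha = 0.05. fail to reject H0.

tau_b = 0.8000 (C=9, D=1), p = 0.083333, fail to reject H0.


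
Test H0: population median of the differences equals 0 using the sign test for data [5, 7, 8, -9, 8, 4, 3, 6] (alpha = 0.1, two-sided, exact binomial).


Step 1: Discard zero differences. Original n = 8; n_eff = number of nonzero differences = 8.
Nonzero differences (with sign): +5, +7, +8, -9, +8, +4, +3, +6
Step 2: Count signs: positive = 7, negative = 1.
Step 3: Under H0: P(positive) = 0.5, so the number of positives S ~ Bin(8, 0.5).
Step 4: Two-sided exact p-value = sum of Bin(8,0.5) probabilities at or below the observed probability = 0.070312.
Step 5: alpha = 0.1. reject H0.

n_eff = 8, pos = 7, neg = 1, p = 0.070312, reject H0.


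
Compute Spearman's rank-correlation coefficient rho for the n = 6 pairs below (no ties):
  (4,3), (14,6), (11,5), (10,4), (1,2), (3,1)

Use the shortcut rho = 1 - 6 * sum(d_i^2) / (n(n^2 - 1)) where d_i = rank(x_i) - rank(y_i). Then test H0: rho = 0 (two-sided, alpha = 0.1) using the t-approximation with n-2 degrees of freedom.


Step 1: Rank x and y separately (midranks; no ties here).
rank(x): 4->3, 14->6, 11->5, 10->4, 1->1, 3->2
rank(y): 3->3, 6->6, 5->5, 4->4, 2->2, 1->1
Step 2: d_i = R_x(i) - R_y(i); compute d_i^2.
  (3-3)^2=0, (6-6)^2=0, (5-5)^2=0, (4-4)^2=0, (1-2)^2=1, (2-1)^2=1
sum(d^2) = 2.
Step 3: rho = 1 - 6*2 / (6*(6^2 - 1)) = 1 - 12/210 = 0.942857.
Step 4: Under H0, t = rho * sqrt((n-2)/(1-rho^2)) = 5.6595 ~ t(4).
Step 5: Two-sided p-value from the t-distribution with 4 df = 0.004805.
Step 6: alpha = 0.1. reject H0.

rho = 0.9429, p = 0.004805, reject H0 at alpha = 0.1.


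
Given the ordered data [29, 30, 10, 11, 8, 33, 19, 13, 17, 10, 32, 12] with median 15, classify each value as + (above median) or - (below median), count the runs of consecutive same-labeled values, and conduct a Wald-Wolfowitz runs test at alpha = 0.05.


Step 1: Compute median = 15; label A = above, B = below.
Labels in order: AABBBAABABAB  (n_A = 6, n_B = 6)
Step 2: Count runs R = 8.
Step 3: Under H0 (random ordering), E[R] = 2*n_A*n_B/(n_A+n_B) + 1 = 2*6*6/12 + 1 = 7.0000.
        Var[R] = 2*n_A*n_B*(2*n_A*n_B - n_A - n_B) / ((n_A+n_B)^2 * (n_A+n_B-1)) = 4320/1584 = 2.7273.
        SD[R] = 1.6514.
Step 4: Continuity-corrected z = (R - 0.5 - E[R]) / SD[R] = (8 - 0.5 - 7.0000) / 1.6514 = 0.3028.
Step 5: Two-sided p-value via normal approximation = 2*(1 - Phi(|z|)) = 0.762069.
Step 6: alpha = 0.05. fail to reject H0.

R = 8, z = 0.3028, p = 0.762069, fail to reject H0.


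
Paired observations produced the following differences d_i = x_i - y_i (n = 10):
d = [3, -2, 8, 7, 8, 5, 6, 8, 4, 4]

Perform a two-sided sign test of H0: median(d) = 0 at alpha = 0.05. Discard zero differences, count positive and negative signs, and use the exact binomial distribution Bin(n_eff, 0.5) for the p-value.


Step 1: Discard zero differences. Original n = 10; n_eff = number of nonzero differences = 10.
Nonzero differences (with sign): +3, -2, +8, +7, +8, +5, +6, +8, +4, +4
Step 2: Count signs: positive = 9, negative = 1.
Step 3: Under H0: P(positive) = 0.5, so the number of positives S ~ Bin(10, 0.5).
Step 4: Two-sided exact p-value = sum of Bin(10,0.5) probabilities at or below the observed probability = 0.021484.
Step 5: alpha = 0.05. reject H0.

n_eff = 10, pos = 9, neg = 1, p = 0.021484, reject H0.


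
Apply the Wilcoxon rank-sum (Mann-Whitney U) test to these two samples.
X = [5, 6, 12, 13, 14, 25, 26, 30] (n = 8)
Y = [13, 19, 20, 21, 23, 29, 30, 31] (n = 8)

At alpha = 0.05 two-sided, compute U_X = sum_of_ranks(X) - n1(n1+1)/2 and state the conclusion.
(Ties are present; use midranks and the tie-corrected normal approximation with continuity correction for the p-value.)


Step 1: Combine and sort all 16 observations; assign midranks.
sorted (value, group): (5,X), (6,X), (12,X), (13,X), (13,Y), (14,X), (19,Y), (20,Y), (21,Y), (23,Y), (25,X), (26,X), (29,Y), (30,X), (30,Y), (31,Y)
ranks: 5->1, 6->2, 12->3, 13->4.5, 13->4.5, 14->6, 19->7, 20->8, 21->9, 23->10, 25->11, 26->12, 29->13, 30->14.5, 30->14.5, 31->16
Step 2: Rank sum for X: R1 = 1 + 2 + 3 + 4.5 + 6 + 11 + 12 + 14.5 = 54.
Step 3: U_X = R1 - n1(n1+1)/2 = 54 - 8*9/2 = 54 - 36 = 18.
       U_Y = n1*n2 - U_X = 64 - 18 = 46.
Step 4: Ties are present, so use the tie-corrected normal approximation (with continuity correction) for the p-value.
Step 5: p-value = 0.155645; compare to alpha = 0.05. fail to reject H0.

U_X = 18, p = 0.155645, fail to reject H0 at alpha = 0.05.


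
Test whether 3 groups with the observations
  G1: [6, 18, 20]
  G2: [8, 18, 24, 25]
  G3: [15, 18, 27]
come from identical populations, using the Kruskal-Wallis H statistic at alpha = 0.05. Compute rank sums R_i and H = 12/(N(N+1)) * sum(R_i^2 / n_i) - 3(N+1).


Step 1: Combine all N = 10 observations and assign midranks.
sorted (value, group, rank): (6,G1,1), (8,G2,2), (15,G3,3), (18,G1,5), (18,G2,5), (18,G3,5), (20,G1,7), (24,G2,8), (25,G2,9), (27,G3,10)
Step 2: Sum ranks within each group.
R_1 = 13 (n_1 = 3)
R_2 = 24 (n_2 = 4)
R_3 = 18 (n_3 = 3)
Step 3: H = 12/(N(N+1)) * sum(R_i^2/n_i) - 3(N+1)
     = 12/(10*11) * (13^2/3 + 24^2/4 + 18^2/3) - 3*11
     = 0.109091 * 308.333 - 33
     = 0.636364.
Step 4: Ties present; correction factor C = 1 - 24/(10^3 - 10) = 0.975758. Corrected H = 0.636364 / 0.975758 = 0.652174.
Step 5: Under H0, H ~ chi^2(2); p-value = 0.721742.
Step 6: alpha = 0.05. fail to reject H0.

H = 0.6522, df = 2, p = 0.721742, fail to reject H0.


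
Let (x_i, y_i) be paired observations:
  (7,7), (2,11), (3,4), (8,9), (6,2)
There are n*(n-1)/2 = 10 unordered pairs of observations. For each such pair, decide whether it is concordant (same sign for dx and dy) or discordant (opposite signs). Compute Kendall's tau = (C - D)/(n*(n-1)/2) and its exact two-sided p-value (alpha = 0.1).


Step 1: Enumerate the 10 unordered pairs (i,j) with i<j and classify each by sign(x_j-x_i) * sign(y_j-y_i).
  (1,2):dx=-5,dy=+4->D; (1,3):dx=-4,dy=-3->C; (1,4):dx=+1,dy=+2->C; (1,5):dx=-1,dy=-5->C
  (2,3):dx=+1,dy=-7->D; (2,4):dx=+6,dy=-2->D; (2,5):dx=+4,dy=-9->D; (3,4):dx=+5,dy=+5->C
  (3,5):dx=+3,dy=-2->D; (4,5):dx=-2,dy=-7->C
Step 2: C = 5, D = 5, total pairs = 10.
Step 3: tau = (C - D)/(n(n-1)/2) = (5 - 5)/10 = 0.000000.
Step 4: Exact two-sided p-value (enumerate n! = 120 permutations of y under H0): p = 1.000000.
Step 5: alpha = 0.1. fail to reject H0.

tau_b = 0.0000 (C=5, D=5), p = 1.000000, fail to reject H0.


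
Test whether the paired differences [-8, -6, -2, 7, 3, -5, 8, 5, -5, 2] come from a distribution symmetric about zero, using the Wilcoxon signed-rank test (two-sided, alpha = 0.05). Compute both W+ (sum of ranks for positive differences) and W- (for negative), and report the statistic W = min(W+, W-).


Step 1: Drop any zero differences (none here) and take |d_i|.
|d| = [8, 6, 2, 7, 3, 5, 8, 5, 5, 2]
Step 2: Midrank |d_i| (ties get averaged ranks).
ranks: |8|->9.5, |6|->7, |2|->1.5, |7|->8, |3|->3, |5|->5, |8|->9.5, |5|->5, |5|->5, |2|->1.5
Step 3: Attach original signs; sum ranks with positive sign and with negative sign.
W+ = 8 + 3 + 9.5 + 5 + 1.5 = 27
W- = 9.5 + 7 + 1.5 + 5 + 5 = 28
(Check: W+ + W- = 55 should equal n(n+1)/2 = 55.)
Step 4: Test statistic W = min(W+, W-) = 27.
Step 5: Ties in |d|, so use the tie-corrected normal approximation.
        E[W] = n(n+1)/4 = 10*11/4 = 27.5.
        Tie groups: |d|=2 (t=2), |d|=5 (t=3), |d|=8 (t=2); sum(t^3 - t) = 36.
        Var[W] = n(n+1)(2n+1)/24 - sum(t^3-t)/48 = 2310/24 - 36/48 = 95.5.
        z = (W - E[W]) / sqrt(Var[W]) = (27 - 27.5) / 9.7724 = -0.0512.
        Two-sided p = 2*Phi(z) = 0.959194.
Step 6: alpha = 0.05. fail to reject H0.

W+ = 27, W- = 28, W = min = 27, p = 0.959194, fail to reject H0.


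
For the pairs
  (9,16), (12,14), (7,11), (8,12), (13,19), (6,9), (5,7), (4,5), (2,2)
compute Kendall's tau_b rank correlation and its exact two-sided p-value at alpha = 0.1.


Step 1: Enumerate the 36 unordered pairs (i,j) with i<j and classify each by sign(x_j-x_i) * sign(y_j-y_i).
  (1,2):dx=+3,dy=-2->D; (1,3):dx=-2,dy=-5->C; (1,4):dx=-1,dy=-4->C; (1,5):dx=+4,dy=+3->C
  (1,6):dx=-3,dy=-7->C; (1,7):dx=-4,dy=-9->C; (1,8):dx=-5,dy=-11->C; (1,9):dx=-7,dy=-14->C
  (2,3):dx=-5,dy=-3->C; (2,4):dx=-4,dy=-2->C; (2,5):dx=+1,dy=+5->C; (2,6):dx=-6,dy=-5->C
  (2,7):dx=-7,dy=-7->C; (2,8):dx=-8,dy=-9->C; (2,9):dx=-10,dy=-12->C; (3,4):dx=+1,dy=+1->C
  (3,5):dx=+6,dy=+8->C; (3,6):dx=-1,dy=-2->C; (3,7):dx=-2,dy=-4->C; (3,8):dx=-3,dy=-6->C
  (3,9):dx=-5,dy=-9->C; (4,5):dx=+5,dy=+7->C; (4,6):dx=-2,dy=-3->C; (4,7):dx=-3,dy=-5->C
  (4,8):dx=-4,dy=-7->C; (4,9):dx=-6,dy=-10->C; (5,6):dx=-7,dy=-10->C; (5,7):dx=-8,dy=-12->C
  (5,8):dx=-9,dy=-14->C; (5,9):dx=-11,dy=-17->C; (6,7):dx=-1,dy=-2->C; (6,8):dx=-2,dy=-4->C
  (6,9):dx=-4,dy=-7->C; (7,8):dx=-1,dy=-2->C; (7,9):dx=-3,dy=-5->C; (8,9):dx=-2,dy=-3->C
Step 2: C = 35, D = 1, total pairs = 36.
Step 3: tau = (C - D)/(n(n-1)/2) = (35 - 1)/36 = 0.944444.
Step 4: Exact two-sided p-value (enumerate n! = 362880 permutations of y under H0): p = 0.000050.
Step 5: alpha = 0.1. reject H0.

tau_b = 0.9444 (C=35, D=1), p = 0.000050, reject H0.


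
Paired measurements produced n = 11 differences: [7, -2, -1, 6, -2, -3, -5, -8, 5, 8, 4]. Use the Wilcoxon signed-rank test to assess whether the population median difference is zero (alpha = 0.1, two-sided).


Step 1: Drop any zero differences (none here) and take |d_i|.
|d| = [7, 2, 1, 6, 2, 3, 5, 8, 5, 8, 4]
Step 2: Midrank |d_i| (ties get averaged ranks).
ranks: |7|->9, |2|->2.5, |1|->1, |6|->8, |2|->2.5, |3|->4, |5|->6.5, |8|->10.5, |5|->6.5, |8|->10.5, |4|->5
Step 3: Attach original signs; sum ranks with positive sign and with negative sign.
W+ = 9 + 8 + 6.5 + 10.5 + 5 = 39
W- = 2.5 + 1 + 2.5 + 4 + 6.5 + 10.5 = 27
(Check: W+ + W- = 66 should equal n(n+1)/2 = 66.)
Step 4: Test statistic W = min(W+, W-) = 27.
Step 5: Ties in |d|, so use the tie-corrected normal approximation.
        E[W] = n(n+1)/4 = 11*12/4 = 33.
        Tie groups: |d|=2 (t=2), |d|=5 (t=2), |d|=8 (t=2); sum(t^3 - t) = 18.
        Var[W] = n(n+1)(2n+1)/24 - sum(t^3-t)/48 = 3036/24 - 18/48 = 126.125.
        z = (W - E[W]) / sqrt(Var[W]) = (27 - 33) / 11.2305 = -0.5343.
        Two-sided p = 2*Phi(z) = 0.593163.
Step 6: alpha = 0.1. fail to reject H0.

W+ = 39, W- = 27, W = min = 27, p = 0.593163, fail to reject H0.
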